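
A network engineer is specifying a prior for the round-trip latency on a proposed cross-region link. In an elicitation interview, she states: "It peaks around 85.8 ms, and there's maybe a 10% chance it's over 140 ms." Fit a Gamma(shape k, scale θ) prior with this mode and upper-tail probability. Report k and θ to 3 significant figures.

Gamma(k,θ) with k>1 has mode (k−1)θ, so θ = 85.8/(k−1).
Need P(X < 140) = 0.9 with θ tied to k this way. Start at k = 2, θ = 85.8: P(X<140) ≈ 0.485.
Too low — raise k to concentrate. Iterating converges to k ≈ 8.86.
Then θ = 85.8/(8.86−1) ≈ 10.9.

k ≈ 8.86, θ ≈ 10.9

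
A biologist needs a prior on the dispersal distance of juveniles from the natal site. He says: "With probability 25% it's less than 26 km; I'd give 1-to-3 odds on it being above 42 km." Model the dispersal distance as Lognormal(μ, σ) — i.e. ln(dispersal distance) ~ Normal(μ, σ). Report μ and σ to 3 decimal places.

If T ~ Lognormal(μ,σ) then ln T ~ Normal(μ,σ), so the p-quantile of ln T is μ + z_p·σ.
ln(26) = 3.258 and ln(42) = 3.738; z_{0.25} = -0.6745, z_{0.75} = 0.6745.
σ = (3.738 − 3.258)/(0.6745 − (-0.6745)) = 0.356.
μ = 3.258 − (-0.6745)·0.356 = 3.498.

μ ≈ 3.498, σ ≈ 0.356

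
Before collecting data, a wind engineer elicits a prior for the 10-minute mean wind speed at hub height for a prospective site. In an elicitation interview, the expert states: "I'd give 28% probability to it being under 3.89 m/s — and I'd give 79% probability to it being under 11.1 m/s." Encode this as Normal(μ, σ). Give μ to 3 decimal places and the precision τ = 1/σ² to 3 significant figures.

The p-quantile of Normal(μ,σ) is μ + z_p·σ, with z_{0.28} = -0.5828 and z_{0.79} = 0.8064.
Eliminate σ: μ = (z₂·x₁ − z₁·x₂)/(z₂ − z₁) = (0.8064·3.89 − (-0.5828)·11.1)/1.389 = 6.915.
Then σ = (x₂ − x₁)/(z₂ − z₁) = (11.1 − 3.89)/1.389 = 5.190.
Precision τ = 1/σ² = 1/5.19² = 0.0371.

μ = 6.915, τ = 0.0371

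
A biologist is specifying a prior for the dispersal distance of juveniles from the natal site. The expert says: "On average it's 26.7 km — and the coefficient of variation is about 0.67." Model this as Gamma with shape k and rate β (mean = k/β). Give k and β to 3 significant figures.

k ≈ 2.23, β ≈ 0.0834

For Gamma(k, rate β): mean = k/β, variance = k/β², so CV = 1/√k.
CV = 0.67, hence k = 1/CV² = 2.23.
Then β = k/mean = 2.23/26.7 = 0.0834.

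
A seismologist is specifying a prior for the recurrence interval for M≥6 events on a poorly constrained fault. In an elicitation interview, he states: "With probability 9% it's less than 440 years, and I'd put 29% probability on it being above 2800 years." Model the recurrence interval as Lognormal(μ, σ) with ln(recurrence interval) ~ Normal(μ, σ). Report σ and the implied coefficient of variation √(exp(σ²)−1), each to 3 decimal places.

If T ~ Lognormal(μ,σ) then ln T ~ Normal(μ,σ), so the p-quantile of ln T is μ + z_p·σ.
ln(440) = 6.087 and ln(2800) = 7.937; z_{0.09} = -1.341, z_{0.71} = 0.5534.
σ = (7.937 − 6.087)/(0.5534 − (-1.341)) = 0.977.
μ = 6.087 − (-1.341)·0.977 = 7.397.
CV = √(exp(σ²)−1) = √(exp(0.9546)−1) = 1.264.

σ ≈ 0.977, CV ≈ 1.264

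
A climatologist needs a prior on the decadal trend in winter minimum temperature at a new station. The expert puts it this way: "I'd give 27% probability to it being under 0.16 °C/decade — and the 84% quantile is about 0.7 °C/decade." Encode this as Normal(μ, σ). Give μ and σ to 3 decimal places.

μ = 0.366, σ = 0.336

For Normal(μ,σ), the p-quantile is μ + z_p·σ. Here z_{0.27} = -0.6128, z_{0.84} = 0.9945.
So 0.16 = μ − 0.6128σ and 0.7 = μ + 0.9945σ.
Subtracting: σ = (0.7 − 0.16)/(0.9945 − (-0.6128)) = 0.336.
Then μ = 0.16 − (-0.6128)·0.336 = 0.366.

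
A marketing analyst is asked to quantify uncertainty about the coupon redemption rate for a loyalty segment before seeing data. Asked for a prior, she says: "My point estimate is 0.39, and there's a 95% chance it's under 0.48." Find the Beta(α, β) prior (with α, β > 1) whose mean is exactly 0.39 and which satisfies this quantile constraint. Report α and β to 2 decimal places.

α ≈ 31.73, β ≈ 49.63

With mean 0.39 fixed, write α = 0.39s, β = 0.61s where s = α+β.
Need P(θ < 0.48) = 0.95 under Beta(0.39s, 0.61s). Normal approximation: (q−m)/√(m(1−m)/s) ≈ z_{0.95} = 1.64, so s ≈ 0.39·0.61·(1.64)²/(0.48−0.39)² = 79.5.
At s = 79.5: P(θ<0.48) ≈ 0.948. Adjusting to match 0.95 gives s ≈ 81.36.
So α = 0.39·81.36 ≈ 31.73, β = 0.61·81.36 ≈ 49.63.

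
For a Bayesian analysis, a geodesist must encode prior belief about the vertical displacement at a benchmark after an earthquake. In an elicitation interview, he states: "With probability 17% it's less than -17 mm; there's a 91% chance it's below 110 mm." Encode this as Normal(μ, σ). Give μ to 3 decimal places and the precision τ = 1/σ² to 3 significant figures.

μ = 35.803, τ = 0.000327

The p-quantile of Normal(μ,σ) is μ + z_p·σ, with z_{0.17} = -0.9542 and z_{0.91} = 1.341.
Eliminate σ: μ = (z₂·x₁ − z₁·x₂)/(z₂ − z₁) = (1.341·-17 − (-0.9542)·110)/2.295 = 35.803.
Then σ = (x₂ − x₁)/(z₂ − z₁) = (110 − -17)/2.295 = 55.340.
Precision τ = 1/σ² = 1/55.34² = 0.000327.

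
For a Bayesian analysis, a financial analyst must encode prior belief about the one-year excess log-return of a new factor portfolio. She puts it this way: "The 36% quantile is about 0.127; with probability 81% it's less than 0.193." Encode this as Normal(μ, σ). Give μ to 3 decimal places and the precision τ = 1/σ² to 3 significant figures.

μ = 0.146, τ = 351

The p-quantile of Normal(μ,σ) is μ + z_p·σ, with z_{0.36} = -0.3585 and z_{0.81} = 0.8779.
Eliminate σ: μ = (z₂·x₁ − z₁·x₂)/(z₂ − z₁) = (0.8779·0.127 − (-0.3585)·0.193)/1.236 = 0.146.
Then σ = (x₂ − x₁)/(z₂ − z₁) = (0.193 − 0.127)/1.236 = 0.053.
Precision τ = 1/σ² = 1/0.05338² = 351.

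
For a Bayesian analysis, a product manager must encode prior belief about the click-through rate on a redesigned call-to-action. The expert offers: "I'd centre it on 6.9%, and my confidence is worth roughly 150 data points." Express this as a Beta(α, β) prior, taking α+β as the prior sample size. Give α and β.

α = 10.35, β = 139.65

Under the effective-sample-size interpretation, Beta(α, β) has prior mean α/(α+β) and prior sample size α+β.
So α+β = 150 and α/(α+β) = 0.069, giving α = 0.069·150 = 10.35 and β = 150 − 10.35 = 139.65.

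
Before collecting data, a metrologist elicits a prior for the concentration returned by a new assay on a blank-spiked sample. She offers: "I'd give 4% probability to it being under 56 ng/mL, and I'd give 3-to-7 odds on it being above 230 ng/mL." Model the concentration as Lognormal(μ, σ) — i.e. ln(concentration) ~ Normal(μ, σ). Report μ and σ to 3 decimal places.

If T ~ Lognormal(μ,σ) then ln T ~ Normal(μ,σ), so the p-quantile of ln T is μ + z_p·σ.
ln(56) = 4.025 and ln(230) = 5.438; z_{0.04} = -1.751, z_{0.7} = 0.5244.
σ = (5.438 − 4.025)/(0.5244 − (-1.751)) = 0.621.
μ = 4.025 − (-1.751)·0.621 = 5.112.

μ ≈ 5.112, σ ≈ 0.621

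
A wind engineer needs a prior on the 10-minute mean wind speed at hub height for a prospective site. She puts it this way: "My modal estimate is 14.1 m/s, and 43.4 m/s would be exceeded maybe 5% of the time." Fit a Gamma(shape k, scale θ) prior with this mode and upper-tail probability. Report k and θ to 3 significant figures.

Gamma(k,θ) with k>1 has mode (k−1)θ, so θ = 14.1/(k−1).
Need P(X < 43.4) = 0.95 with θ tied to k this way. Start at k = 2, θ = 14.1: P(X<43.4) ≈ 0.812.
Too low — raise k to concentrate. Iterating converges to k ≈ 3.09.
Then θ = 14.1/(3.09−1) ≈ 6.75.

k ≈ 3.09, θ ≈ 6.75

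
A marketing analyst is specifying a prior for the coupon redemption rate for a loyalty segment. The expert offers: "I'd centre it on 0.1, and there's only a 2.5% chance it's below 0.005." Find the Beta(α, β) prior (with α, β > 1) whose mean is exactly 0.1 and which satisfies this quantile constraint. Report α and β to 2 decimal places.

α ≈ 1.23, β ≈ 11.07

With mean 0.1 fixed, write α = 0.1s, β = 0.9s where s = α+β.
Need P(θ < 0.005) = 0.025 under Beta(0.1s, 0.9s). Normal approximation: (q−m)/√(m(1−m)/s) ≈ z_{0.025} = -1.96, so s ≈ 0.1·0.9·(-1.96)²/(0.005−0.1)² = 38.3.
At s = 38.3: P(θ<0.005) ≈ 0.000. Adjusting to match 0.025 gives s ≈ 12.30.
So α = 0.1·12.30 ≈ 1.23, β = 0.9·12.30 ≈ 11.07.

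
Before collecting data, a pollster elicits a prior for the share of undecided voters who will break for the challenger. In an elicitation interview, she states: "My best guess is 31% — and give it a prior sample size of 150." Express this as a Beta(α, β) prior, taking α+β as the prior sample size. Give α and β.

α = 46.5, β = 103.5

Under the effective-sample-size interpretation, Beta(α, β) has prior mean α/(α+β) and prior sample size α+β.
So α+β = 150 and α/(α+β) = 0.31, giving α = 0.31·150 = 46.5 and β = 150 − 46.5 = 103.5.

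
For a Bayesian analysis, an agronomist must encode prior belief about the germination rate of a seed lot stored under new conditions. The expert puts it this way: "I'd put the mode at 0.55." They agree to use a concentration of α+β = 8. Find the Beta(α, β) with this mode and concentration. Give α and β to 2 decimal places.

For α,β > 1 the Beta mode is (α−1)/(α+β−2). With α+β = 8, the mode is (α−1)/6.
Set (α−1)/6 = 0.55 → α = 1 + 0.55·6 = 4.30.
β = 8 − α = 3.70.

α = 4.30, β = 3.70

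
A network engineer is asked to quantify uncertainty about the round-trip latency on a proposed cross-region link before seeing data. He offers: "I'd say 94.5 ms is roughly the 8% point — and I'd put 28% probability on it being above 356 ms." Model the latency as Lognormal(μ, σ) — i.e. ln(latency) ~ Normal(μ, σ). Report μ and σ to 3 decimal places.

If T ~ Lognormal(μ,σ) then ln T ~ Normal(μ,σ), so the p-quantile of ln T is μ + z_p·σ.
ln(94.5) = 4.549 and ln(356) = 5.875; z_{0.08} = -1.405, z_{0.72} = 0.5828.
σ = (5.875 − 4.549)/(0.5828 − (-1.405)) = 0.667.
μ = 4.549 − (-1.405)·0.667 = 5.486.

μ ≈ 5.486, σ ≈ 0.667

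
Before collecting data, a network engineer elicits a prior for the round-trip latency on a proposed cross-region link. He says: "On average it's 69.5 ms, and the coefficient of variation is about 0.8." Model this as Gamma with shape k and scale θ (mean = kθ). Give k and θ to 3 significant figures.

k ≈ 1.56, θ ≈ 44.5

For Gamma(k, scale θ): mean = kθ, variance = kθ², so CV = 1/√k.
CV = 0.8, hence k = 1/CV² = 1.56.
Then θ = mean/k = 69.5/1.56 = 44.5.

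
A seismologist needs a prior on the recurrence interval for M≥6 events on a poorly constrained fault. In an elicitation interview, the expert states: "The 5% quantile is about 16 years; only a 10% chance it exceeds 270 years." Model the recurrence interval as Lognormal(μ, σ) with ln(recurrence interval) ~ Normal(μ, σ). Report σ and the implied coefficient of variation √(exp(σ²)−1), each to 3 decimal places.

σ ≈ 0.966, CV ≈ 1.241

If T ~ Lognormal(μ,σ) then ln T ~ Normal(μ,σ), so the p-quantile of ln T is μ + z_p·σ.
ln(16) = 2.773 and ln(270) = 5.598; z_{0.05} = -1.645, z_{0.9} = 1.282.
σ = (5.598 − 2.773)/(1.282 − (-1.645)) = 0.966.
μ = 2.773 − (-1.645)·0.966 = 4.361.
CV = √(exp(σ²)−1) = √(exp(0.9324)−1) = 1.241.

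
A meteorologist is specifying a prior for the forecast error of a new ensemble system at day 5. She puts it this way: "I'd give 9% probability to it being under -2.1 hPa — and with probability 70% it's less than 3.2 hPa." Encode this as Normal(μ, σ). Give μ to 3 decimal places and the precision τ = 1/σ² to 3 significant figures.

μ = 1.710, τ = 0.124

The p-quantile of Normal(μ,σ) is μ + z_p·σ, with z_{0.09} = -1.341 and z_{0.7} = 0.5244.
Eliminate σ: μ = (z₂·x₁ − z₁·x₂)/(z₂ − z₁) = (0.5244·-2.1 − (-1.341)·3.2)/1.865 = 1.710.
Then σ = (x₂ − x₁)/(z₂ − z₁) = (3.2 − -2.1)/1.865 = 2.842.
Precision τ = 1/σ² = 1/2.842² = 0.124.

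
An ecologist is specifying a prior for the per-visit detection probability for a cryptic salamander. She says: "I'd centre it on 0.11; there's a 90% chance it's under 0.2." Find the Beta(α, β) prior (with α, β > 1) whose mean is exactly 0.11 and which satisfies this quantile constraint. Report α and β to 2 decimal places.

α ≈ 2.38, β ≈ 19.26

With mean 0.11 fixed, write α = 0.11s, β = 0.89s where s = α+β.
Need P(θ < 0.2) = 0.9 under Beta(0.11s, 0.89s). Normal approximation: (q−m)/√(m(1−m)/s) ≈ z_{0.9} = 1.28, so s ≈ 0.11·0.89·(1.28)²/(0.2−0.11)² = 19.9.
At s = 19.9: P(θ<0.2) ≈ 0.893. Adjusting to match 0.9 gives s ≈ 21.64.
So α = 0.11·21.64 ≈ 2.38, β = 0.89·21.64 ≈ 19.26.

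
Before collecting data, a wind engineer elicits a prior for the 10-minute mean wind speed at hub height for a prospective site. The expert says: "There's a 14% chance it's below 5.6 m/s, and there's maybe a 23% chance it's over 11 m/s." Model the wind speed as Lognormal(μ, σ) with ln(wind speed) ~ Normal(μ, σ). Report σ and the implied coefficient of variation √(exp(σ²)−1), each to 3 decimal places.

If T ~ Lognormal(μ,σ) then ln T ~ Normal(μ,σ), so the p-quantile of ln T is μ + z_p·σ.
ln(5.6) = 1.723 and ln(11) = 2.398; z_{0.14} = -1.08, z_{0.77} = 0.7388.
σ = (2.398 − 1.723)/(0.7388 − (-1.08)) = 0.371.
μ = 1.723 − (-1.08)·0.371 = 2.124.
CV = √(exp(σ²)−1) = √(exp(0.1377)−1) = 0.384.

σ ≈ 0.371, CV ≈ 0.384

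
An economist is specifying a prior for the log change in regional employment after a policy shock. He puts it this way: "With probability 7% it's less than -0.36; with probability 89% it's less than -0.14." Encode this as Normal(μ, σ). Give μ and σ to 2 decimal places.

For Normal(μ,σ), the p-quantile is μ + z_p·σ. Here z_{0.07} = -1.476, z_{0.89} = 1.227.
So -0.36 = μ − 1.476σ and -0.14 = μ + 1.227σ.
Subtracting: σ = (-0.14 − -0.36)/(1.227 − (-1.476)) = 0.08.
Then μ = -0.36 − (-1.476)·0.08 = -0.24.

μ = -0.24, σ = 0.08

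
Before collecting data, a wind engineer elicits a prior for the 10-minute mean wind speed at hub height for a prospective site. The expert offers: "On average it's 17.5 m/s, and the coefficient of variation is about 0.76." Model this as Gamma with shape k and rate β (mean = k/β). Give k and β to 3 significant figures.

For Gamma(k, rate β): mean = k/β, variance = k/β², so CV = 1/√k.
CV = 0.76, hence k = 1/CV² = 1.73.
Then β = k/mean = 1.73/17.5 = 0.0989.

k ≈ 1.73, β ≈ 0.0989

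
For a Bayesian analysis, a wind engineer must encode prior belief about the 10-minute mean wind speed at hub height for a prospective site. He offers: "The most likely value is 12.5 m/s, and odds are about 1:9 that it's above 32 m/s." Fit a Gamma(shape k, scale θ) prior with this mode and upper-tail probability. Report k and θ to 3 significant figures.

k ≈ 3.17, θ ≈ 5.76

Gamma(k,θ) with k>1 has mode (k−1)θ, so θ = 12.5/(k−1).
Need P(X < 32) = 0.9 with θ tied to k this way. Start at k = 2, θ = 12.5: P(X<32) ≈ 0.725.
Too low — raise k to concentrate. Iterating converges to k ≈ 3.17.
Then θ = 12.5/(3.17−1) ≈ 5.76.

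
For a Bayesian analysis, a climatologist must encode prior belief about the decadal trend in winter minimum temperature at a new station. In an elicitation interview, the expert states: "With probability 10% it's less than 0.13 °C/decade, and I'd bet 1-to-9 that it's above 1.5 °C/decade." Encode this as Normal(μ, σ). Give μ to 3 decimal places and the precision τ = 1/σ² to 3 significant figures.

μ = 0.815, τ = 3.5

The p-quantile of Normal(μ,σ) is μ + z_p·σ, with z_{0.1} = -1.282 and z_{0.9} = 1.282.
Eliminate σ: μ = (z₂·x₁ − z₁·x₂)/(z₂ − z₁) = (1.282·0.13 − (-1.282)·1.5)/2.563 = 0.815.
Then σ = (x₂ − x₁)/(z₂ − z₁) = (1.5 − 0.13)/2.563 = 0.535.
Precision τ = 1/σ² = 1/0.5345² = 3.5.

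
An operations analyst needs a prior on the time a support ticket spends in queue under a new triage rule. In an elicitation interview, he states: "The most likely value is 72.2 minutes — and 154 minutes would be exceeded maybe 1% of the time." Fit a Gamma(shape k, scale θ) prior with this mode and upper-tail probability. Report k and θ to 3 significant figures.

Gamma(k,θ) with k>1 has mode (k−1)θ, so θ = 72.2/(k−1).
Need P(X < 154) = 0.99 with θ tied to k this way. Start at k = 2, θ = 72.2: P(X<154) ≈ 0.629.
Too low — raise k to concentrate. Iterating converges to k ≈ 9.45.
Then θ = 72.2/(9.45−1) ≈ 8.54.

k ≈ 9.45, θ ≈ 8.54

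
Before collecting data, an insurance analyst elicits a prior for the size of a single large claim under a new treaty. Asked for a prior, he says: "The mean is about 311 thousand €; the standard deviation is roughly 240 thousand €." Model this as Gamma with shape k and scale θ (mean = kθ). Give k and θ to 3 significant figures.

For Gamma(k, scale θ): mean = kθ, variance = kθ², so CV = 1/√k.
CV = SD/mean = 240/311 = 0.7717, hence k = 1/CV² = 1.68.
Then θ = mean/k = 311/1.68 = 185.

k ≈ 1.68, θ ≈ 185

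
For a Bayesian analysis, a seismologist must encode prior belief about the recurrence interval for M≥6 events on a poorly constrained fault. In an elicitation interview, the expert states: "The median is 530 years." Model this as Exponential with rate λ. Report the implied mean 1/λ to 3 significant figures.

Exponential median = ln 2 / λ, so λ = ln 2 / 530.0 = 0.00131.
Mean = 1/λ = 765 years.

mean ≈ 765 years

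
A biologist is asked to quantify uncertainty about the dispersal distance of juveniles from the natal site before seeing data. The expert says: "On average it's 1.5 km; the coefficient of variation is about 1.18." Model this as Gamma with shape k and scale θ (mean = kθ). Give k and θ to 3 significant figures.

For Gamma(k, scale θ): mean = kθ, variance = kθ², so CV = 1/√k.
CV = 1.18, hence k = 1/CV² = 0.718.
Then θ = mean/k = 1.5/0.718 = 2.09.

k ≈ 0.718, θ ≈ 2.09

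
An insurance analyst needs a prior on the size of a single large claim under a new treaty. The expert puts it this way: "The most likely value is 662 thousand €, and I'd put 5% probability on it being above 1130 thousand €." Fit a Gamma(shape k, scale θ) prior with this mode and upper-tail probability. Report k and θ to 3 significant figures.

k ≈ 10.8, θ ≈ 67.8

Gamma(k,θ) with k>1 has mode (k−1)θ, so θ = 662/(k−1).
Need P(X < 1130) = 0.95 with θ tied to k this way. Start at k = 2, θ = 662: P(X<1130) ≈ 0.509.
Too low — raise k to concentrate. Iterating converges to k ≈ 10.8.
Then θ = 662/(10.8−1) ≈ 67.8.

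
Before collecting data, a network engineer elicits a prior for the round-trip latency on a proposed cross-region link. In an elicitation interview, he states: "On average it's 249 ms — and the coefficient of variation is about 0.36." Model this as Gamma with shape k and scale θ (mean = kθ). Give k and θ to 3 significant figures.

For Gamma(k, scale θ): mean = kθ, variance = kθ², so CV = 1/√k.
CV = 0.36, hence k = 1/CV² = 7.72.
Then θ = mean/k = 249/7.72 = 32.3.

k ≈ 7.72, θ ≈ 32.3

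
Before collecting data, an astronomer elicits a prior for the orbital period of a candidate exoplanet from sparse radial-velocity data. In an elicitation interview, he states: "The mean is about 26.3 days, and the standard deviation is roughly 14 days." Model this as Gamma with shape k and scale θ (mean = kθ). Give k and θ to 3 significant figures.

k ≈ 3.53, θ ≈ 7.45

For Gamma(k, scale θ): mean = kθ, variance = kθ², so CV = 1/√k.
CV = SD/mean = 14/26.3 = 0.5323, hence k = 1/CV² = 3.53.
Then θ = mean/k = 26.3/3.53 = 7.45.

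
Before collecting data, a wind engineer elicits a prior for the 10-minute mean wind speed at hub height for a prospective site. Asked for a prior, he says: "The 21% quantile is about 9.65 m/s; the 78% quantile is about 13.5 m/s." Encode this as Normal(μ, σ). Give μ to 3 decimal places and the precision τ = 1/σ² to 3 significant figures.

μ = 11.617, τ = 0.168

The p-quantile of Normal(μ,σ) is μ + z_p·σ, with z_{0.21} = -0.8064 and z_{0.78} = 0.7722.
Eliminate σ: μ = (z₂·x₁ − z₁·x₂)/(z₂ − z₁) = (0.7722·9.65 − (-0.8064)·13.5)/1.579 = 11.617.
Then σ = (x₂ − x₁)/(z₂ − z₁) = (13.5 − 9.65)/1.579 = 2.439.
Precision τ = 1/σ² = 1/2.439² = 0.168.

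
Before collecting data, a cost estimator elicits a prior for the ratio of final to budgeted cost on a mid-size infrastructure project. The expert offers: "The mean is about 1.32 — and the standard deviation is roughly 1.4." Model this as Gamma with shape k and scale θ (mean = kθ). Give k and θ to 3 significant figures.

k ≈ 0.889, θ ≈ 1.48

For Gamma(k, scale θ): mean = kθ, variance = kθ², so CV = 1/√k.
CV = SD/mean = 1.4/1.32 = 1.061, hence k = 1/CV² = 0.889.
Then θ = mean/k = 1.32/0.889 = 1.48.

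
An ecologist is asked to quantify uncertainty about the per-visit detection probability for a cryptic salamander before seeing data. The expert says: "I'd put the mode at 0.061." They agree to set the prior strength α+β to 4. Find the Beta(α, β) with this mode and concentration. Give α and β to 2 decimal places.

α = 1.12, β = 2.88

For α,β > 1 the Beta mode is (α−1)/(α+β−2). With α+β = 4, the mode is (α−1)/2.
Set (α−1)/2 = 0.061 → α = 1 + 0.061·2 = 1.12.
β = 4 − α = 2.88.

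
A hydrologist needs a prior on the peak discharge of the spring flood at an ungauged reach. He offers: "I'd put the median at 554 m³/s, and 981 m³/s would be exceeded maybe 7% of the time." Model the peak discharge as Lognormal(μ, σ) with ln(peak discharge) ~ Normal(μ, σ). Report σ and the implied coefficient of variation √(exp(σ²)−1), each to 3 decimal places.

If T ~ Lognormal(μ,σ) then ln T ~ Normal(μ,σ), so the p-quantile of ln T is μ + z_p·σ.
ln(554) = 6.317 and ln(981) = 6.889; z_{0.5} = 0, z_{0.93} = 1.476.
σ = (6.889 − 6.317)/(1.476 − (0)) = 0.387.
μ = 6.317 − (0)·0.387 = 6.317.
CV = √(exp(σ²)−1) = √(exp(0.1499)−1) = 0.402.

σ ≈ 0.387, CV ≈ 0.402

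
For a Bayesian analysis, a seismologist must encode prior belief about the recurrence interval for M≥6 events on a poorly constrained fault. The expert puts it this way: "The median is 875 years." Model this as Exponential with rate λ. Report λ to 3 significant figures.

Exponential median = ln 2 / λ, so λ = ln 2 / 875.0 = 0.000792.

λ ≈ 0.000792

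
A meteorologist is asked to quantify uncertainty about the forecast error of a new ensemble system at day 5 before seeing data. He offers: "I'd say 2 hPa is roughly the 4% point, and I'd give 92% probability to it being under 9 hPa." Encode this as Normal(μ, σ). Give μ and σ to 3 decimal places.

μ = 5.883, σ = 2.218

For Normal(μ,σ), the p-quantile is μ + z_p·σ. Here z_{0.04} = -1.751, z_{0.92} = 1.405.
So 2 = μ − 1.751σ and 9 = μ + 1.405σ.
Subtracting: σ = (9 − 2)/(1.405 − (-1.751)) = 2.218.
Then μ = 2 − (-1.751)·2.218 = 5.883.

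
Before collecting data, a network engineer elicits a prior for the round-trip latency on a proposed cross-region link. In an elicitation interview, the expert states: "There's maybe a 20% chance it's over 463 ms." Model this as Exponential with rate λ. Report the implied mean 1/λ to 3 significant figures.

mean ≈ 288 ms

P(T > 463.0) = e^(−λ·463.0) = 0.2, so λ = −ln(0.2)/463.0 = 0.00348.
Mean = 1/λ = 288 ms.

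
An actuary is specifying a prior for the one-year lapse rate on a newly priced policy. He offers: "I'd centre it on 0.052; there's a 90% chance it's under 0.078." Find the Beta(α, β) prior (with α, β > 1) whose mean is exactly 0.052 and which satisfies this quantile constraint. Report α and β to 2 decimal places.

With mean 0.052 fixed, write α = 0.052s, β = 0.948s where s = α+β.
Need P(θ < 0.078) = 0.9 under Beta(0.052s, 0.948s). Normal approximation: (q−m)/√(m(1−m)/s) ≈ z_{0.9} = 1.28, so s ≈ 0.052·0.948·(1.28)²/(0.078−0.052)² = 119.8.
At s = 119.8: P(θ<0.078) ≈ 0.893. Adjusting to match 0.9 gives s ≈ 129.48.
So α = 0.052·129.48 ≈ 6.73, β = 0.948·129.48 ≈ 122.75.

α ≈ 6.73, β ≈ 122.75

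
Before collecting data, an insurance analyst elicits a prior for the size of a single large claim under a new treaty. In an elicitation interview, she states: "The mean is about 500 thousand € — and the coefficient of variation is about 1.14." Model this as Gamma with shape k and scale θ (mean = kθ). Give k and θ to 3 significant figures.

k ≈ 0.769, θ ≈ 650

For Gamma(k, scale θ): mean = kθ, variance = kθ², so CV = 1/√k.
CV = 1.14, hence k = 1/CV² = 0.769.
Then θ = mean/k = 500/0.769 = 650.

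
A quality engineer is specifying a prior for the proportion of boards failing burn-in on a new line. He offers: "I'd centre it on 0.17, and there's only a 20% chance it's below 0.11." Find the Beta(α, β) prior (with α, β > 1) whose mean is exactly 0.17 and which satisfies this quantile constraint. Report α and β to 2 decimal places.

With mean 0.17 fixed, write α = 0.17s, β = 0.83s where s = α+β.
Need P(θ < 0.11) = 0.2 under Beta(0.17s, 0.83s). Normal approximation: (q−m)/√(m(1−m)/s) ≈ z_{0.2} = -0.842, so s ≈ 0.17·0.83·(-0.842)²/(0.11−0.17)² = 27.8.
At s = 27.8: P(θ<0.11) ≈ 0.206. Adjusting to match 0.2 gives s ≈ 28.80.
So α = 0.17·28.80 ≈ 4.90, β = 0.83·28.80 ≈ 23.91.

α ≈ 4.90, β ≈ 23.91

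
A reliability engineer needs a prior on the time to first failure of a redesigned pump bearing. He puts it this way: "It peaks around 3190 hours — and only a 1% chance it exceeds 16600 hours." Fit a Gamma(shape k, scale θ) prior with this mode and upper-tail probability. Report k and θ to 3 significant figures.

k ≈ 2.42, θ ≈ 2240

Gamma(k,θ) with k>1 has mode (k−1)θ, so θ = 3190/(k−1).
Need P(X < 16600) = 0.99 with θ tied to k this way. Start at k = 2, θ = 3190: P(X<16600) ≈ 0.966.
Too low — raise k to concentrate. Iterating converges to k ≈ 2.42.
Then θ = 3190/(2.42−1) ≈ 2240.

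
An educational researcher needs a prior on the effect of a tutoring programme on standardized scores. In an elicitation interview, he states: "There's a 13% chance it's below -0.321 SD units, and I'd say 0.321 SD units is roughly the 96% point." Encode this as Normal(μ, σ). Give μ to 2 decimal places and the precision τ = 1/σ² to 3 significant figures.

μ = -0.07, τ = 20.1

For Normal(μ,σ), the p-quantile is μ + z_p·σ. Here z_{0.13} = -1.126, z_{0.96} = 1.751.
So -0.321 = μ − 1.126σ and 0.321 = μ + 1.751σ.
Subtracting: σ = (0.321 − -0.321)/(1.751 − (-1.126)) = 0.22.
Then μ = -0.321 − (-1.126)·0.22 = -0.07.
Precision τ = 1/σ² = 1/0.2231² = 20.1.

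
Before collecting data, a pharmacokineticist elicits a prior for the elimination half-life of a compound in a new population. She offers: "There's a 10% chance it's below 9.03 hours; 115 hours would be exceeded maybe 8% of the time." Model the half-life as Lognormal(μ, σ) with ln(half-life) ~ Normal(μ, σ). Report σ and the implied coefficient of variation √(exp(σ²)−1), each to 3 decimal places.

If T ~ Lognormal(μ,σ) then ln T ~ Normal(μ,σ), so the p-quantile of ln T is μ + z_p·σ.
ln(9.03) = 2.201 and ln(115) = 4.745; z_{0.1} = -1.282, z_{0.92} = 1.405.
σ = (4.745 − 2.201)/(1.405 − (-1.282)) = 0.947.
μ = 2.201 − (-1.282)·0.947 = 3.414.
CV = √(exp(σ²)−1) = √(exp(0.8969)−1) = 1.205.

σ ≈ 0.947, CV ≈ 1.205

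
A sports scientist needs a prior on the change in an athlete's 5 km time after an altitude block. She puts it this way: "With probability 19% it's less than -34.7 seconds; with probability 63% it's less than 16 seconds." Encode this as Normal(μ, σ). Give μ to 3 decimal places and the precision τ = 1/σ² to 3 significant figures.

For Normal(μ,σ), the p-quantile is μ + z_p·σ. Here z_{0.19} = -0.8779, z_{0.63} = 0.3319.
So -34.7 = μ − 0.8779σ and 16 = μ + 0.3319σ.
Subtracting: σ = (16 − -34.7)/(0.3319 − (-0.8779)) = 41.909.
Then μ = -34.7 − (-0.8779)·41.909 = 2.092.
Precision τ = 1/σ² = 1/41.91² = 0.000569.

μ = 2.092, τ = 0.000569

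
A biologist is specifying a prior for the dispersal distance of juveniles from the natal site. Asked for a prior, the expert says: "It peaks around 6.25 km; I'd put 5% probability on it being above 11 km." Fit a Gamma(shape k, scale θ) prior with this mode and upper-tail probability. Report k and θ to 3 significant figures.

Gamma(k,θ) with k>1 has mode (k−1)θ, so θ = 6.25/(k−1).
Need P(X < 11) = 0.95 with θ tied to k this way. Start at k = 2, θ = 6.25: P(X<11) ≈ 0.525.
Too low — raise k to concentrate. Iterating converges to k ≈ 9.73.
Then θ = 6.25/(9.73−1) ≈ 0.716.

k ≈ 9.73, θ ≈ 0.716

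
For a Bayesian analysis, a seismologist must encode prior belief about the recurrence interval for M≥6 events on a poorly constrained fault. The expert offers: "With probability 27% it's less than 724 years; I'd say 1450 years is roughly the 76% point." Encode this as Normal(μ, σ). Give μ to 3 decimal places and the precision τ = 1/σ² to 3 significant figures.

For Normal(μ,σ), the p-quantile is μ + z_p·σ. Here z_{0.27} = -0.6128, z_{0.76} = 0.7063.
So 724 = μ − 0.6128σ and 1450 = μ + 0.7063σ.
Subtracting: σ = (1450 − 724)/(0.7063 − (-0.6128)) = 550.369.
Then μ = 724 − (-0.6128)·550.369 = 1061.273.
Precision τ = 1/σ² = 1/550.4² = 3.3e-06.

μ = 1061.273, τ = 3.3e-06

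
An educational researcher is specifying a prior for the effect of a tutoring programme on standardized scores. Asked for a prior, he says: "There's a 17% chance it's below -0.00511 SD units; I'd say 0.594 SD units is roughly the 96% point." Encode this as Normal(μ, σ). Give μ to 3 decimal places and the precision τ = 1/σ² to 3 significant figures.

The p-quantile of Normal(μ,σ) is μ + z_p·σ, with z_{0.17} = -0.9542 and z_{0.96} = 1.751.
Eliminate σ: μ = (z₂·x₁ − z₁·x₂)/(z₂ − z₁) = (1.751·-0.00511 − (-0.9542)·0.594)/2.705 = 0.206.
Then σ = (x₂ − x₁)/(z₂ − z₁) = (0.594 − -0.00511)/2.705 = 0.221.
Precision τ = 1/σ² = 1/0.2215² = 20.4.

μ = 0.206, τ = 20.4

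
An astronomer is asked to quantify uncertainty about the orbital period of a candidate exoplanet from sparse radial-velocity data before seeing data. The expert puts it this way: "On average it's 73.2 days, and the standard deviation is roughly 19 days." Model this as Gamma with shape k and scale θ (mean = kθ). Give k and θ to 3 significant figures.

For Gamma(k, scale θ): mean = kθ, variance = kθ², so CV = 1/√k.
CV = SD/mean = 19/73.2 = 0.2596, hence k = 1/CV² = 14.8.
Then θ = mean/k = 73.2/14.8 = 4.93.

k ≈ 14.8, θ ≈ 4.93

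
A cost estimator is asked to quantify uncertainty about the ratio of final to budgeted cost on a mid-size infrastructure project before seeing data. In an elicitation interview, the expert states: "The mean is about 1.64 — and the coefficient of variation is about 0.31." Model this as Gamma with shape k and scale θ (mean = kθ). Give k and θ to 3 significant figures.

k ≈ 10.4, θ ≈ 0.158

For Gamma(k, scale θ): mean = kθ, variance = kθ², so CV = 1/√k.
CV = 0.31, hence k = 1/CV² = 10.4.
Then θ = mean/k = 1.64/10.4 = 0.158.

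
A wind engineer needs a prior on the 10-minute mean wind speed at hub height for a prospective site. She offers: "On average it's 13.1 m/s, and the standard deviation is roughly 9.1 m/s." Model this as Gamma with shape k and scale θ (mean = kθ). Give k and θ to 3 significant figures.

k ≈ 2.07, θ ≈ 6.32

For Gamma(k, scale θ): mean = kθ, variance = kθ², so CV = 1/√k.
CV = SD/mean = 9.1/13.1 = 0.6947, hence k = 1/CV² = 2.07.
Then θ = mean/k = 13.1/2.07 = 6.32.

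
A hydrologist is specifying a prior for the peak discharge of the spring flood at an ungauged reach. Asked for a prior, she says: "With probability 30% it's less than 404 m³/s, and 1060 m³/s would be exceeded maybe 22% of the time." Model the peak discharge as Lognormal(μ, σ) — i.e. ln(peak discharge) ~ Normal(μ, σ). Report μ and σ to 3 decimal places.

If T ~ Lognormal(μ,σ) then ln T ~ Normal(μ,σ), so the p-quantile of ln T is μ + z_p·σ.
ln(404) = 6.001 and ln(1060) = 6.966; z_{0.3} = -0.5244, z_{0.78} = 0.7722.
σ = (6.966 − 6.001)/(0.7722 − (-0.5244)) = 0.744.
μ = 6.001 − (-0.5244)·0.744 = 6.392.

μ ≈ 6.392, σ ≈ 0.744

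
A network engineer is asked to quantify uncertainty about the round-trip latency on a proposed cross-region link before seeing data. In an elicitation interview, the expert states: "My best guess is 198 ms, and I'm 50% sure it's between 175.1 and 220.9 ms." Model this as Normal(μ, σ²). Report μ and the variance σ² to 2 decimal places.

μ = 198.00, σ² = 1152.71

A symmetric 50% interval runs μ ± z·σ with z = 0.6745.
Half-width = 22.9, so σ = 22.9/0.6745 = 33.952 and σ² = 1152.71.
μ is the stated best guess, 198.00.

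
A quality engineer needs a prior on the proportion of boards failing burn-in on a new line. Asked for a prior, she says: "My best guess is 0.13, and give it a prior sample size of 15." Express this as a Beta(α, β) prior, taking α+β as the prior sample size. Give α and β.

α = 1.95, β = 13.05

Under the effective-sample-size interpretation, Beta(α, β) has prior mean α/(α+β) and prior sample size α+β.
So α+β = 15 and α/(α+β) = 0.13, giving α = 0.13·15 = 1.95 and β = 15 − 1.95 = 13.05.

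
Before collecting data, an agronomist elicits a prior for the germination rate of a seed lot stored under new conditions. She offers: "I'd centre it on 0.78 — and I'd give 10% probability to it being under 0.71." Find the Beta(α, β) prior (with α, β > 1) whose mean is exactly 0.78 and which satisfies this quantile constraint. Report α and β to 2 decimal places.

With mean 0.78 fixed, write α = 0.78s, β = 0.22s where s = α+β.
Need P(θ < 0.71) = 0.1 under Beta(0.78s, 0.22s). Normal approximation: (q−m)/√(m(1−m)/s) ≈ z_{0.1} = -1.28, so s ≈ 0.78·0.22·(-1.28)²/(0.71−0.78)² = 57.5.
At s = 57.5: P(θ<0.71) ≈ 0.105. Adjusting to match 0.1 gives s ≈ 60.14.
So α = 0.78·60.14 ≈ 46.91, β = 0.22·60.14 ≈ 13.23.

α ≈ 46.91, β ≈ 13.23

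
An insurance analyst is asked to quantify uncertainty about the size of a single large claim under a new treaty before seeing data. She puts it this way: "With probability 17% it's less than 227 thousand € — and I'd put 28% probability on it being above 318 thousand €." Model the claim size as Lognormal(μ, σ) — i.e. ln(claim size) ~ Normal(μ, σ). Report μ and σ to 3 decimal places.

μ ≈ 5.634, σ ≈ 0.219

If T ~ Lognormal(μ,σ) then ln T ~ Normal(μ,σ), so the p-quantile of ln T is μ + z_p·σ.
ln(227) = 5.425 and ln(318) = 5.762; z_{0.17} = -0.9542, z_{0.72} = 0.5828.
σ = (5.762 − 5.425)/(0.5828 − (-0.9542)) = 0.219.
μ = 5.425 − (-0.9542)·0.219 = 5.634.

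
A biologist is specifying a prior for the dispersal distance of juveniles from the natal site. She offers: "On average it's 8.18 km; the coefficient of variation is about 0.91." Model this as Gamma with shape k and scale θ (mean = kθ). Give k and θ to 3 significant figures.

k ≈ 1.21, θ ≈ 6.77

For Gamma(k, scale θ): mean = kθ, variance = kθ², so CV = 1/√k.
CV = 0.91, hence k = 1/CV² = 1.21.
Then θ = mean/k = 8.18/1.21 = 6.77.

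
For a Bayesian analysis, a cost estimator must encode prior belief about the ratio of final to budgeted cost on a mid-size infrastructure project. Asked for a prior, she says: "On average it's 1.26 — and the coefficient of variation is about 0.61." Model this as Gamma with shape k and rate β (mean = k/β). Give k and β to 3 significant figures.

For Gamma(k, rate β): mean = k/β, variance = k/β², so CV = 1/√k.
CV = 0.61, hence k = 1/CV² = 2.69.
Then β = k/mean = 2.69/1.26 = 2.13.

k ≈ 2.69, β ≈ 2.13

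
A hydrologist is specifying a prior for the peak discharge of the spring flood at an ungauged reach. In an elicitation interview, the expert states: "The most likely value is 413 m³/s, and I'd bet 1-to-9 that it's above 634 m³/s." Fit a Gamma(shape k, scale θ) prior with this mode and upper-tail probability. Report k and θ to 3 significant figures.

Gamma(k,θ) with k>1 has mode (k−1)θ, so θ = 413/(k−1).
Need P(X < 634) = 0.9 with θ tied to k this way. Start at k = 2, θ = 413: P(X<634) ≈ 0.454.
Too low — raise k to concentrate. Iterating converges to k ≈ 11.2.
Then θ = 413/(11.2−1) ≈ 40.6.

k ≈ 11.2, θ ≈ 40.6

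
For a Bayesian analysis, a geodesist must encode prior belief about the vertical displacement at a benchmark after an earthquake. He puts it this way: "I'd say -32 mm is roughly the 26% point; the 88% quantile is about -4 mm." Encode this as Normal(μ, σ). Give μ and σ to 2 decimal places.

μ = -22.09, σ = 15.40

For Normal(μ,σ), the p-quantile is μ + z_p·σ. Here z_{0.26} = -0.6433, z_{0.88} = 1.175.
So -32 = μ − 0.6433σ and -4 = μ + 1.175σ.
Subtracting: σ = (-4 − -32)/(1.175 − (-0.6433)) = 15.40.
Then μ = -32 − (-0.6433)·15.40 = -22.09.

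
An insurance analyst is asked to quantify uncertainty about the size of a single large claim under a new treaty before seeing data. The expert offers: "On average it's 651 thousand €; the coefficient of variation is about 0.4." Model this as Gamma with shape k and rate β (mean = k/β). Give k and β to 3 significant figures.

For Gamma(k, rate β): mean = k/β, variance = k/β², so CV = 1/√k.
CV = 0.4, hence k = 1/CV² = 6.25.
Then β = k/mean = 6.25/651 = 0.0096.

k ≈ 6.25, β ≈ 0.0096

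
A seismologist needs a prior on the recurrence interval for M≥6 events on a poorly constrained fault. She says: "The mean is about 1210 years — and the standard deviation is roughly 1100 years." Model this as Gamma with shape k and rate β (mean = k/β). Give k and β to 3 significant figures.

For Gamma(k, rate β): mean = k/β, variance = k/β², so CV = 1/√k.
CV = SD/mean = 1100/1210 = 0.9091, hence k = 1/CV² = 1.21.
Then β = k/mean = 1.21/1210 = 0.001.

k ≈ 1.21, β ≈ 0.001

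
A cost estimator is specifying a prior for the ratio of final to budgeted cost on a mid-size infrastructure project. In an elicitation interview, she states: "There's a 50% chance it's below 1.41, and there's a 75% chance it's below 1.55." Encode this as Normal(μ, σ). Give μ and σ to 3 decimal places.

The p-quantile of Normal(μ,σ) is μ + z_p·σ, with z_{0.5} = 0 and z_{0.75} = 0.6745.
Eliminate σ: μ = (z₂·x₁ − z₁·x₂)/(z₂ − z₁) = (0.6745·1.41 − (0)·1.55)/0.6745 = 1.410.
Then σ = (x₂ − x₁)/(z₂ − z₁) = (1.55 − 1.41)/0.6745 = 0.208.

μ = 1.410, σ = 0.208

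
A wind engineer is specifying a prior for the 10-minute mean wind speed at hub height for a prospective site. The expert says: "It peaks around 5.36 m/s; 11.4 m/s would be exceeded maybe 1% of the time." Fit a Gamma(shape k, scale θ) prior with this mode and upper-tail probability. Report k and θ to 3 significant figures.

Gamma(k,θ) with k>1 has mode (k−1)θ, so θ = 5.36/(k−1).
Need P(X < 11.4) = 0.99 with θ tied to k this way. Start at k = 2, θ = 5.36: P(X<11.4) ≈ 0.627.
Too low — raise k to concentrate. Iterating converges to k ≈ 9.52.
Then θ = 5.36/(9.52−1) ≈ 0.629.

k ≈ 9.52, θ ≈ 0.629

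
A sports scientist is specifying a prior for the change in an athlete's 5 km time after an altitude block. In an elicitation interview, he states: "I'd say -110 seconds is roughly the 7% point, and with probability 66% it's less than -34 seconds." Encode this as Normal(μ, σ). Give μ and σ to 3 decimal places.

μ = -50.601, σ = 40.249

For Normal(μ,σ), the p-quantile is μ + z_p·σ. Here z_{0.07} = -1.476, z_{0.66} = 0.4125.
So -110 = μ − 1.476σ and -34 = μ + 0.4125σ.
Subtracting: σ = (-34 − -110)/(0.4125 − (-1.476)) = 40.249.
Then μ = -110 − (-1.476)·40.249 = -50.601.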